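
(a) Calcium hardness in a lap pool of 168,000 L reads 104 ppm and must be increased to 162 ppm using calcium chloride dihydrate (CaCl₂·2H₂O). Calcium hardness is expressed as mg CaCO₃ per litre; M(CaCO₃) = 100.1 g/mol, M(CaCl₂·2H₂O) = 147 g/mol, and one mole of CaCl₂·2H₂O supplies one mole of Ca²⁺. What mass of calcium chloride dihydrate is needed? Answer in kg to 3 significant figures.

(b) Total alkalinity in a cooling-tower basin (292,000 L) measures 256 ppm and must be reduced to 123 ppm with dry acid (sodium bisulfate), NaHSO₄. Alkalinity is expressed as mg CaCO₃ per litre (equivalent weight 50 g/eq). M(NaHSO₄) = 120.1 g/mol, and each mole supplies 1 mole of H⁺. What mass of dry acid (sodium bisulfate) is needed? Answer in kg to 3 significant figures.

(a) 14.3 kg; (b) 93.3 kg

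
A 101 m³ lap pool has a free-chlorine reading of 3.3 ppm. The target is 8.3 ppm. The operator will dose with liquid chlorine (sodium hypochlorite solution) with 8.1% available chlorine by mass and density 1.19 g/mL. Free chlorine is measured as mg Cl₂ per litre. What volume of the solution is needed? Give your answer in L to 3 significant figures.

5.24 L

Volume: 101 m³ = 101,000 L.
Chlorine deficit: 8.3 − 3.3 = 5 ppm = 5 mg/L as Cl₂.
Cl₂ equivalent needed: 5 mg/L × 101,000 L = 505,000 mg = 505 g.
Product at 8.1% available chlorine: 505 / 0.081 = 6235 g.
Volume at density 1.19 g/mL: 6235 g ÷ 1.19 g/mL = 5239 mL.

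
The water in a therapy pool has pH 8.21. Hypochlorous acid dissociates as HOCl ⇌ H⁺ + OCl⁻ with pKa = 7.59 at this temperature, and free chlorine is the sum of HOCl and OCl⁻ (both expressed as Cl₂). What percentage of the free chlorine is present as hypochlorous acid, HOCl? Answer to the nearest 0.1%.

19.3%

[OCl⁻]/[HOCl] = 10^(pH − pKa) = 10^(8.21 − 7.59) = 10^0.62 = 4.169.
Fraction as HOCl = 1 / (1 + 4.169) = 0.1935.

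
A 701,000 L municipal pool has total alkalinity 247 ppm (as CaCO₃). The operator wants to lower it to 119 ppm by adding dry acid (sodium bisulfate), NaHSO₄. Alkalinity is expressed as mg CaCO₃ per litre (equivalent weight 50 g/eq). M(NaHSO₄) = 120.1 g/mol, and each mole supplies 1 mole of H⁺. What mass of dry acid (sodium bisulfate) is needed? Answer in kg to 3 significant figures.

216 kg

Alkalinity to neutralize: (247 − 119) = 128 mg/L as CaCO₃ × 701,000 L = 89,730 g as CaCO₃.
Equivalents of H⁺ required: 89,730 ÷ 50 g/eq = 1795 eq = 1795 mol NaHSO₄.
Mass of NaHSO₄: 1795 × 120.1 = 215,500 g.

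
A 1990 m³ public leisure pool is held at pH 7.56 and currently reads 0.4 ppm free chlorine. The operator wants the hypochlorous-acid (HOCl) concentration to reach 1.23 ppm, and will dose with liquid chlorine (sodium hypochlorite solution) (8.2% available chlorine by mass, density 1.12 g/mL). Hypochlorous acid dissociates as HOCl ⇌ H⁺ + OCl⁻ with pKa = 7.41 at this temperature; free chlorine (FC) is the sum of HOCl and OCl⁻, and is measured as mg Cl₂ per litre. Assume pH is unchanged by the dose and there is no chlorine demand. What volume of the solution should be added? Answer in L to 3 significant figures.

Volume: 1990 m³ = 1,990,000 L.
[OCl⁻]/[HOCl] = 10^(pH − pKa) = 10^(7.56 − 7.41) = 1.413; fraction as HOCl = 1/(1 + 1.413) = 0.4145.
Free chlorine required for 1.23 ppm HOCl: 1.23 / 0.4145 = 2.967 ppm.
FC to add: 2.967 − 0.4 = 2.567 mg/L as Cl₂.
Cl₂ equivalent: 2.567 mg/L × 1,990,000 L = 5109 g.
Product at 8.2% available Cl: 5109 / 0.082 = 62,310 g.
Volume: 62,310 g ÷ 1.12 g/mL = 55,630 mL.

55.6 L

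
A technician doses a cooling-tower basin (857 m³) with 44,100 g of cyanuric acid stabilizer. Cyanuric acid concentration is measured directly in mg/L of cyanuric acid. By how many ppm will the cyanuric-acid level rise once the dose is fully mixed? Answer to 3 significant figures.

51.5 ppm

Volume: 857 m³ = 857,000 L.
Rise: 44,100 g / 857,000 L × 1000 = 51.46 mg/L.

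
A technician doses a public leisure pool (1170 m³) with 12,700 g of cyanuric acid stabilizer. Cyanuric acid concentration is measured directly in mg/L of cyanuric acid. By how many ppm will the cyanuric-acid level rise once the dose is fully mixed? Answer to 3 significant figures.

10.9 ppm

Volume: 1170 m³ = 1,170,000 L.
Rise: 12,700 g / 1,170,000 L × 1000 = 10.85 mg/L.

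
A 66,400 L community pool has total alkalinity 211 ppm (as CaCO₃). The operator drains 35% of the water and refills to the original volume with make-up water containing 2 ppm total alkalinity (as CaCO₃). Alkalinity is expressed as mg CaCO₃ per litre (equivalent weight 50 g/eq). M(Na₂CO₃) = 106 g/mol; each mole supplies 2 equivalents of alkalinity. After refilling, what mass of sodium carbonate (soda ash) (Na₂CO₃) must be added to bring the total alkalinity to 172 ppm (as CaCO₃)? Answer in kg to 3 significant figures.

After draining 35% and refilling: 211 × 0.65 + 2 × 0.35 = 137.85 ppm.
Deficit to target: 172 − 137.85 = 34.15 mg/L.
As CaCO₃: 34.15 mg/L × 66,400 L = 2268 g; ÷ 50 g/eq ÷ 2 = 22.68 mol Na₂CO₃.
Mass: 22.68 × 106 = 2404 g.

2.40 kg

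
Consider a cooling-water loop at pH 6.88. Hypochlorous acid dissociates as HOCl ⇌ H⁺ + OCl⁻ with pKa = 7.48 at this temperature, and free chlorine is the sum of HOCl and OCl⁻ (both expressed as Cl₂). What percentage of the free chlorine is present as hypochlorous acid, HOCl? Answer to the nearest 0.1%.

[OCl⁻]/[HOCl] = 10^(pH − pKa) = 10^(6.88 − 7.48) = 10^-0.60 = 0.2512.
Fraction as HOCl = 1 / (1 + 0.2512) = 0.7992.

79.9%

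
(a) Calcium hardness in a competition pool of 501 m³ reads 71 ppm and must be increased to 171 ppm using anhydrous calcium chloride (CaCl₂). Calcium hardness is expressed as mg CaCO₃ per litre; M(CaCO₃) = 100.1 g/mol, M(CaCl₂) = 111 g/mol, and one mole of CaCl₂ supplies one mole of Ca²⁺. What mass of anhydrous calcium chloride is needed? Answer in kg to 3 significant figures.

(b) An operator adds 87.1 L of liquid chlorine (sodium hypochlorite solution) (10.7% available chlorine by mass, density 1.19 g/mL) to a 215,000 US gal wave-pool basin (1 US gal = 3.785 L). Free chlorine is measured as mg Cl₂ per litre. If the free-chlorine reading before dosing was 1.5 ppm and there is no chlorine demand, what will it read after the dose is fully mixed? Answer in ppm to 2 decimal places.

(a) Volume: 501 m³ = 501,000 L.
(a) Hardness to add: (171 − 71) = 100 mg/L as CaCO₃ × 501,000 L = 50,100 g as CaCO₃.
(a) Moles of Ca²⁺ (1 mol Ca²⁺ ≡ 1 mol CaCO₃): 50,100 / 100.1 g/mol = 500.5 mol.
(a) Mass of CaCl₂: 500.5 × 111 = 55,560 g.

(b) Volume: 215,000 US gal × 3.785 L/gal = 813,775 L.
(b) Mass of solution: 87.1 L × 1000 mL/L × 1.19 g/mL = 103,600 g.
(b) Available chlorine delivered: 103,600 g × 0.107 = 11,090 g as Cl₂.
(b) Concentration rise: 11,090 g / 813,775 L = 13.63 mg/L = 13.63 ppm.
(b) Final FC: 1.5 + 13.63 = 15.13 ppm.

(a) 55.6 kg; (b) 15.13 ppm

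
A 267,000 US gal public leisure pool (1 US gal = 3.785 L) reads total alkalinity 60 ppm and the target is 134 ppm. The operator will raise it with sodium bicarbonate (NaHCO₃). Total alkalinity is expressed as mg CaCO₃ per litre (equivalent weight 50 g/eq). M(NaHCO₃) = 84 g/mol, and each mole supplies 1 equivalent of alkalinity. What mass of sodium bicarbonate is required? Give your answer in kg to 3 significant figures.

Volume: 267,000 US gal × 3.785 L/gal = 1,010,595 L.
Alkalinity to add: (134 − 60) = 74 mg/L as CaCO₃ × 1,010,595 L = 74,780 g as CaCO₃.
Equivalents: 74,780 g ÷ 50 g/eq = 1496 eq.
NaHCO₃ supplies 1 eq per mole → 1496 mol.
Mass: 1496 mol × 84 g/mol = 125,600 g.

126 kg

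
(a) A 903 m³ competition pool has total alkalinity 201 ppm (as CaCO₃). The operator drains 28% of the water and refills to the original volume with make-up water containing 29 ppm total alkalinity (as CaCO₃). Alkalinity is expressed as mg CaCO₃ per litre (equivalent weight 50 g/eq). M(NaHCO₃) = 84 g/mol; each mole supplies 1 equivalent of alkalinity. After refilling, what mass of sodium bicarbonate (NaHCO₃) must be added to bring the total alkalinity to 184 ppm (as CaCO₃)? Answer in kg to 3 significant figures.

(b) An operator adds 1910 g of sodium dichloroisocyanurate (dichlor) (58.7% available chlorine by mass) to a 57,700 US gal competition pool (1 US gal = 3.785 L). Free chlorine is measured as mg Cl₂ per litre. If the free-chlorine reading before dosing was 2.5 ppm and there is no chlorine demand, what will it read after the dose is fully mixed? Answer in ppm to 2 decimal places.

(a) 47.3 kg; (b) 7.63 ppm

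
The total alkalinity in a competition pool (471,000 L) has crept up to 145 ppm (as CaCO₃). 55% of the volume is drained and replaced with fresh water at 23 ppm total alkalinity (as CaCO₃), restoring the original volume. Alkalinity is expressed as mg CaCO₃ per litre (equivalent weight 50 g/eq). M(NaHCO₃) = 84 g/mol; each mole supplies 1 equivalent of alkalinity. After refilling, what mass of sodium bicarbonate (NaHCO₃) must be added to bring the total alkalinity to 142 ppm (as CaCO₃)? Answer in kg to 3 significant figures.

50.7 kg

After draining 55% and refilling: 145 × 0.45 + 23 × 0.55 = 77.9 ppm.
Deficit to target: 142 − 77.9 = 64.1 mg/L.
As CaCO₃: 64.1 mg/L × 471,000 L = 30,190 g; ÷ 50 g/eq ÷ 1 = 603.8 mol NaHCO₃.
Mass: 603.8 × 84 = 50,720 g.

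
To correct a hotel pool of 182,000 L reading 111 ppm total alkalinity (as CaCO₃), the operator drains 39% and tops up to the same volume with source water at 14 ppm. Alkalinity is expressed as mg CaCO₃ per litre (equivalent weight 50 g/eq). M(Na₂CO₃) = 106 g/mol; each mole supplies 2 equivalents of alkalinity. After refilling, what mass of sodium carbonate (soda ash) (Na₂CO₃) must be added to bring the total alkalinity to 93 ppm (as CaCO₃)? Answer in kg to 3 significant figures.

After draining 39% and refilling: 111 × 0.61 + 14 × 0.39 = 73.17 ppm.
Deficit to target: 93 − 73.17 = 19.83 mg/L.
As CaCO₃: 19.83 mg/L × 182,000 L = 3609 g; ÷ 50 g/eq ÷ 2 = 36.09 mol Na₂CO₃.
Mass: 36.09 × 106 = 3826 g.

3.83 kg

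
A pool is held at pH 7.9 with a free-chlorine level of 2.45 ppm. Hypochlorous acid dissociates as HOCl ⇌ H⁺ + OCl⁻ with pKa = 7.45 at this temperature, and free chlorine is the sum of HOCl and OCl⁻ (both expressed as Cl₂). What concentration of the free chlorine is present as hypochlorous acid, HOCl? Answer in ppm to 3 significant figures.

0.642 ppm

[OCl⁻]/[HOCl] = 10^(pH − pKa) = 10^(7.9 − 7.45) = 10^0.45 = 2.818.
Fraction as HOCl = 1 / (1 + 2.818) = 0.2619.
HOCl = 0.2619 × 2.45 ppm = 0.6416 ppm.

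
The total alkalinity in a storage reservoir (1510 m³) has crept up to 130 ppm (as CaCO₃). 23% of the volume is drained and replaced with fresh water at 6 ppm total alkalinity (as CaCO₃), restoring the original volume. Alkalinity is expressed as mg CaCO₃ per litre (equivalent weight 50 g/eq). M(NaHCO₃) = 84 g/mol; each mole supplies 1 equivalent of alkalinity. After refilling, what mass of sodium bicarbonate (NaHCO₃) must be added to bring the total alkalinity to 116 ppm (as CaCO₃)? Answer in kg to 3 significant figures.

36.8 kg

Volume: 1510 m³ = 1,510,000 L.
After draining 23% and refilling: 130 × 0.77 + 6 × 0.23 = 101.48 ppm.
Deficit to target: 116 − 101.48 = 14.52 mg/L.
As CaCO₃: 14.52 mg/L × 1,510,000 L = 21,930 g; ÷ 50 g/eq ÷ 1 = 438.5 mol NaHCO₃.
Mass: 438.5 × 84 = 36,830 g.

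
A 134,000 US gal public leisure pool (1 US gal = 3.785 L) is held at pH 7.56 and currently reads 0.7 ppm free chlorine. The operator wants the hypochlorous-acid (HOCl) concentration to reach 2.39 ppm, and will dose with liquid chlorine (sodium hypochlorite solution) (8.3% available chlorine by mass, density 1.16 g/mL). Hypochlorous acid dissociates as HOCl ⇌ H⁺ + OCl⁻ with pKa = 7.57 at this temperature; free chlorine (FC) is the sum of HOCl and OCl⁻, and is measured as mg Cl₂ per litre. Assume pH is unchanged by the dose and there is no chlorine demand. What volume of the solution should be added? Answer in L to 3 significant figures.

Volume: 134,000 US gal × 3.785 L/gal = 507,190 L.
[OCl⁻]/[HOCl] = 10^(pH − pKa) = 10^(7.56 − 7.57) = 0.9772; fraction as HOCl = 1/(1 + 0.9772) = 0.5058.
Free chlorine required for 2.39 ppm HOCl: 2.39 / 0.5058 = 4.726 ppm.
FC to add: 4.726 − 0.7 = 4.026 mg/L as Cl₂.
Cl₂ equivalent: 4.026 mg/L × 507,190 L = 2042 g.
Product at 8.3% available Cl: 2042 / 0.083 = 24,600 g.
Volume: 24,600 g ÷ 1.16 g/mL = 21,210 mL.

21.2 L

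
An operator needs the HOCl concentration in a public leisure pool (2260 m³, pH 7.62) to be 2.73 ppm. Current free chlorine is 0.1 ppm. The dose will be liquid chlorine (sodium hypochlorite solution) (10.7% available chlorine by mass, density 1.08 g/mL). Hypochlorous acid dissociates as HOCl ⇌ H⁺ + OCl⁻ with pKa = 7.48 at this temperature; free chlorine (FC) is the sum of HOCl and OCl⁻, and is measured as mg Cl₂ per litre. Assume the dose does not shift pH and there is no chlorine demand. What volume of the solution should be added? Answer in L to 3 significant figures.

125 L

Volume: 2260 m³ = 2,260,000 L.
[OCl⁻]/[HOCl] = 10^(pH − pKa) = 10^(7.62 − 7.48) = 1.38; fraction as HOCl = 1/(1 + 1.38) = 0.4201.
Free chlorine required for 2.73 ppm HOCl: 2.73 / 0.4201 = 6.498 ppm.
FC to add: 6.498 − 0.1 = 6.398 mg/L as Cl₂.
Cl₂ equivalent: 6.398 mg/L × 2,260,000 L = 14,460 g.
Product at 10.7% available Cl: 14,460 / 0.107 = 135,100 g.
Volume: 135,100 g ÷ 1.08 g/mL = 125,100 mL.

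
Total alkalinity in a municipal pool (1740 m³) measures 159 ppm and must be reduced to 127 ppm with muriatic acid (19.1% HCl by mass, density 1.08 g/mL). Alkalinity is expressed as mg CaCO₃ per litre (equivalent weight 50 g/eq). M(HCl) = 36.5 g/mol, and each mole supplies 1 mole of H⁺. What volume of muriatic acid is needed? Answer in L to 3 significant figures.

197 L

Volume: 1740 m³ = 1,740,000 L.
Alkalinity to neutralize: (159 − 127) = 32 mg/L as CaCO₃ × 1,740,000 L = 55,680 g as CaCO₃.
Equivalents of H⁺ required: 55,680 ÷ 50 g/eq = 1114 eq = 1114 mol HCl.
Mass of HCl: 1114 × 36.5 = 40,650 g.
Mass of 19.1% solution: 40,650 / 0.191 = 212,800 g.
Volume: 212,800 g ÷ 1.08 g/mL = 197,000 mL.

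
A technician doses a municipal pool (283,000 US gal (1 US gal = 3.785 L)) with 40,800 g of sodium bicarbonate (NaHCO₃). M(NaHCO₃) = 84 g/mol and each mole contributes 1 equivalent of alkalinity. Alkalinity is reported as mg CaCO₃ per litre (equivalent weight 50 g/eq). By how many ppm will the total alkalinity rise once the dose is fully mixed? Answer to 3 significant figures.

Volume: 283,000 US gal × 3.785 L/gal = 1,071,155 L.
Moles of NaHCO₃: 40,800 g ÷ 84 g/mol = 485.7 mol → 485.7 eq of alkalinity.
As CaCO₃: 485.7 eq × 50 g/eq = 24,290 g.
Rise: 24,290 g / 1,071,155 L × 1000 = 22.67 mg/L.

22.7 ppm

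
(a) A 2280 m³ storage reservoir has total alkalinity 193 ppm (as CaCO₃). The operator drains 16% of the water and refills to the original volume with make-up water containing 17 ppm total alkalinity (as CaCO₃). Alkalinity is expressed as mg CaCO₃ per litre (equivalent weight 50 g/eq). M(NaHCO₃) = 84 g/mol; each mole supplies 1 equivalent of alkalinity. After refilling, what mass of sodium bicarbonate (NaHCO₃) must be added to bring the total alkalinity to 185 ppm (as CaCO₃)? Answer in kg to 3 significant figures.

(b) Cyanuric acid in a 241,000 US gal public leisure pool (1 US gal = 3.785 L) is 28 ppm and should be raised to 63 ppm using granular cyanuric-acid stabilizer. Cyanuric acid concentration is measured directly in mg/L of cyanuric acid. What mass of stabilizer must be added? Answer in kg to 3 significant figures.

(a) Volume: 2280 m³ = 2,280,000 L.
(a) After draining 16% and refilling: 193 × 0.84 + 17 × 0.16 = 164.84 ppm.
(a) Deficit to target: 185 − 164.84 = 20.16 mg/L.
(a) As CaCO₃: 20.16 mg/L × 2,280,000 L = 45,960 g; ÷ 50 g/eq ÷ 1 = 919.3 mol NaHCO₃.
(a) Mass: 919.3 × 84 = 77,220 g.

(b) Volume: 241,000 US gal × 3.785 L/gal = 912,185 L.
(b) CYA to add: (63 − 28) = 35 mg/L × 912,185 L = 31,930 g cyanuric acid.

(a) 77.2 kg; (b) 31.9 kg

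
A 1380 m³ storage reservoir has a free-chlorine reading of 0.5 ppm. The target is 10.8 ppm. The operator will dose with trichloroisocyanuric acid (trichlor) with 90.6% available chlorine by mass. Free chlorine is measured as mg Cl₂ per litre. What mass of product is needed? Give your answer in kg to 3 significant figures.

Volume: 1380 m³ = 1,380,000 L.
Chlorine deficit: 10.8 − 0.5 = 10.3 ppm = 10.3 mg/L as Cl₂.
Cl₂ equivalent needed: 10.3 mg/L × 1,380,000 L = 14,210,000 mg = 14,210 g.
Product at 90.6% available chlorine: 14,210 / 0.906 = 15,690 g.

15.7 kg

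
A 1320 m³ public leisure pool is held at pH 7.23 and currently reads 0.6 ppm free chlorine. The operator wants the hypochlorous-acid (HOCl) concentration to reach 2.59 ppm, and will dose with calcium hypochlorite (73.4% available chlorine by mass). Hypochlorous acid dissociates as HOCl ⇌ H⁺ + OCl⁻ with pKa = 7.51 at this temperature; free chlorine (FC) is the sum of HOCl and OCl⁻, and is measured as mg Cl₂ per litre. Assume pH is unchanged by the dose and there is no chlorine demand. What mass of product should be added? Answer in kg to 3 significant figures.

6.02 kg

Volume: 1320 m³ = 1,320,000 L.
[OCl⁻]/[HOCl] = 10^(pH − pKa) = 10^(7.23 − 7.51) = 0.5248; fraction as HOCl = 1/(1 + 0.5248) = 0.6558.
Free chlorine required for 2.59 ppm HOCl: 2.59 / 0.6558 = 3.949 ppm.
FC to add: 3.949 − 0.6 = 3.349 mg/L as Cl₂.
Cl₂ equivalent: 3.349 mg/L × 1,320,000 L = 4421 g.
Product at 73.4% available Cl: 4421 / 0.734 = 6023 g.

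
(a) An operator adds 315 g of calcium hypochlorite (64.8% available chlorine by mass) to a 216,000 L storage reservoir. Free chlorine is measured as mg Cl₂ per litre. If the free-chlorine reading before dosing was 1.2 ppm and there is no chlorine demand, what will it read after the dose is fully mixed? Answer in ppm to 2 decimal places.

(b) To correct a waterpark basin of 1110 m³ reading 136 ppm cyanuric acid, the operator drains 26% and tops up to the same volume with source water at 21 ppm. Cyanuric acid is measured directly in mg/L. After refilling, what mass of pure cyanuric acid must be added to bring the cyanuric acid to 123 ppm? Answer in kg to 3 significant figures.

(a) Available chlorine delivered: 315 g × 0.648 = 204.1 g as Cl₂.
(a) Concentration rise: 204.1 g / 216,000 L = 0.945 mg/L = 0.94 ppm.
(a) Final FC: 1.2 + 0.94 = 2.15 ppm.

(b) Volume: 1110 m³ = 1,110,000 L.
(b) After draining 26% and refilling: 136 × 0.74 + 21 × 0.26 = 106.1 ppm.
(b) Deficit to target: 123 − 106.1 = 16.9 mg/L.
(b) Mass: 16.9 mg/L × 1,110,000 L = 18,760 g cyanuric acid.

(a) 2.15 ppm; (b) 18.8 kg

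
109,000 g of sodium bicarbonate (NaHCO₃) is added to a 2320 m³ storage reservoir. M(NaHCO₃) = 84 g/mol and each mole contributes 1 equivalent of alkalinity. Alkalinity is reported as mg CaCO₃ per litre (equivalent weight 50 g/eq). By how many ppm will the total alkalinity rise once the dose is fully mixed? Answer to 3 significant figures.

Volume: 2320 m³ = 2,320,000 L.
Moles of NaHCO₃: 109,000 g ÷ 84 g/mol = 1298 mol → 1298 eq of alkalinity.
As CaCO₃: 1298 eq × 50 g/eq = 64,880 g.
Rise: 64,880 g / 2,320,000 L × 1000 = 27.97 mg/L.

28.0 ppm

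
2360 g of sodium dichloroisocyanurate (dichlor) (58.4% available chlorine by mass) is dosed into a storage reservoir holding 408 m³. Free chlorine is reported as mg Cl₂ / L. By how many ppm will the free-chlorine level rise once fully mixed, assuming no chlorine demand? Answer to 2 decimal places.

3.38 ppm

Volume: 408 m³ = 408,000 L.
Available chlorine delivered: 2360 g × 0.584 = 1378 g as Cl₂.
Concentration rise: 1378 g / 408,000 L = 3.378 mg/L = 3.38 ppm.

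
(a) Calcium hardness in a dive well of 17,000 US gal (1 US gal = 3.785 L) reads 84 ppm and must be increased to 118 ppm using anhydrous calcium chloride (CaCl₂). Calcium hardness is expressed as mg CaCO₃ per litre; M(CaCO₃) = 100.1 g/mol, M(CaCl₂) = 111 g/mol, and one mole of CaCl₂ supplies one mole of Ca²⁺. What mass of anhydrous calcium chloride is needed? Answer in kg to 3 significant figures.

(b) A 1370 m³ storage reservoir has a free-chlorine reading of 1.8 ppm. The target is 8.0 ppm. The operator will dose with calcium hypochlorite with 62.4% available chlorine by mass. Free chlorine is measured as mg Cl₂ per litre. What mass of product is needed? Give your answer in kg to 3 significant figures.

(a) 2.43 kg; (b) 13.6 kg

(a) Volume: 17,000 US gal × 3.785 L/gal = 64,345 L.
(a) Hardness to add: (118 − 84) = 34 mg/L as CaCO₃ × 64,345 L = 2188 g as CaCO₃.
(a) Moles of Ca²⁺ (1 mol Ca²⁺ ≡ 1 mol CaCO₃): 2188 / 100.1 g/mol = 21.86 mol.
(a) Mass of CaCl₂: 21.86 × 111 = 2426 g.

(b) Volume: 1370 m³ = 1,370,000 L.
(b) Chlorine deficit: 8.0 − 1.8 = 6.2 ppm = 6.2 mg/L as Cl₂.
(b) Cl₂ equivalent needed: 6.2 mg/L × 1,370,000 L = 8,494,000 mg = 8494 g.
(b) Product at 62.4% available chlorine: 8494 / 0.624 = 13,610 g.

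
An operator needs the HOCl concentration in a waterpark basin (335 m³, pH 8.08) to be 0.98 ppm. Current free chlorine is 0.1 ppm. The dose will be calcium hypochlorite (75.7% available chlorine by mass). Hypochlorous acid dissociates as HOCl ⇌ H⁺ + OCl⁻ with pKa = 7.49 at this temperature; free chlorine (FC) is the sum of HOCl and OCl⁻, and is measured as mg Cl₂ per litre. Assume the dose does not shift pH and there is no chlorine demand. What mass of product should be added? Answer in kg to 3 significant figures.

2.08 kg

Volume: 335 m³ = 335,000 L.
[OCl⁻]/[HOCl] = 10^(pH − pKa) = 10^(8.08 − 7.49) = 3.89; fraction as HOCl = 1/(1 + 3.89) = 0.2045.
Free chlorine required for 0.98 ppm HOCl: 0.98 / 0.2045 = 4.793 ppm.
FC to add: 4.793 − 0.1 = 4.693 mg/L as Cl₂.
Cl₂ equivalent: 4.693 mg/L × 335,000 L = 1572 g.
Product at 75.7% available Cl: 1572 / 0.757 = 2077 g.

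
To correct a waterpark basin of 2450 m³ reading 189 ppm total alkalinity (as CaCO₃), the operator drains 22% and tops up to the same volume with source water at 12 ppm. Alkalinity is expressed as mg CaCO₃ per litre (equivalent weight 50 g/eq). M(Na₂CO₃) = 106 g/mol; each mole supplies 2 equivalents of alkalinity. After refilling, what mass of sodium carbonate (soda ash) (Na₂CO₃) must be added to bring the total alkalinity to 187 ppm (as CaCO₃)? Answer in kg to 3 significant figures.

95.9 kg

Volume: 2450 m³ = 2,450,000 L.
After draining 22% and refilling: 189 × 0.78 + 12 × 0.22 = 150.06 ppm.
Deficit to target: 187 − 150.06 = 36.94 mg/L.
As CaCO₃: 36.94 mg/L × 2,450,000 L = 90,500 g; ÷ 50 g/eq ÷ 2 = 905 mol Na₂CO₃.
Mass: 905 × 106 = 95,930 g.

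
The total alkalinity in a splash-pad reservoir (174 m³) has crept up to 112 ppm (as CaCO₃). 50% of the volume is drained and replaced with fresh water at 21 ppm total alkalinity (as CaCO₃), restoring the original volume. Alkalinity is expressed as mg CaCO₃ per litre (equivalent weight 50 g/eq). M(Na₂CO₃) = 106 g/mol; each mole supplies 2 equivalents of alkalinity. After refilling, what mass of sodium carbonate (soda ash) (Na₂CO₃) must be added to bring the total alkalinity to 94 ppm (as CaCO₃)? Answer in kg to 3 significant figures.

5.07 kg

Volume: 174 m³ = 174,000 L.
After draining 50% and refilling: 112 × 0.50 + 21 × 0.50 = 66.5 ppm.
Deficit to target: 94 − 66.5 = 27.5 mg/L.
As CaCO₃: 27.5 mg/L × 174,000 L = 4785 g; ÷ 50 g/eq ÷ 2 = 47.85 mol Na₂CO₃.
Mass: 47.85 × 106 = 5072 g.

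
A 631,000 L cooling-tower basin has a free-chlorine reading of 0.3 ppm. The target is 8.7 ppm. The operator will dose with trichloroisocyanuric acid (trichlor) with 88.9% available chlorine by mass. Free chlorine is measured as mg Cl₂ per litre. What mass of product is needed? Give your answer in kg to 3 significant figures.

5.96 kg

Chlorine deficit: 8.7 − 0.3 = 8.4 ppm = 8.4 mg/L as Cl₂.
Cl₂ equivalent needed: 8.4 mg/L × 631,000 L = 5,300,000 mg = 5300 g.
Product at 88.9% available chlorine: 5300 / 0.889 = 5962 g.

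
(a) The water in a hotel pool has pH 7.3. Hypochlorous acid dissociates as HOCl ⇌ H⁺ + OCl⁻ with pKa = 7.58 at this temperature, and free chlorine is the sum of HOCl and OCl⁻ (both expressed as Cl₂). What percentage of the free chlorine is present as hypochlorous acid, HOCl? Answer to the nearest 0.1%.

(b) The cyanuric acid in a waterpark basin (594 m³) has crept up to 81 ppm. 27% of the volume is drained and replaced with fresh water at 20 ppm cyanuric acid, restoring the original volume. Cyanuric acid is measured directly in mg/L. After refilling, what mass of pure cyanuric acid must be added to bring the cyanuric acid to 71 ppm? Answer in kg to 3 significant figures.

(a) [OCl⁻]/[HOCl] = 10^(pH − pKa) = 10^(7.3 − 7.58) = 10^-0.28 = 0.5248.
(a) Fraction as HOCl = 1 / (1 + 0.5248) = 0.6558.

(b) Volume: 594 m³ = 594,000 L.
(b) After draining 27% and refilling: 81 × 0.73 + 20 × 0.27 = 64.53 ppm.
(b) Deficit to target: 71 − 64.53 = 6.47 mg/L.
(b) Mass: 6.47 mg/L × 594,000 L = 3843 g cyanuric acid.

(a) 65.6%; (b) 3.84 kg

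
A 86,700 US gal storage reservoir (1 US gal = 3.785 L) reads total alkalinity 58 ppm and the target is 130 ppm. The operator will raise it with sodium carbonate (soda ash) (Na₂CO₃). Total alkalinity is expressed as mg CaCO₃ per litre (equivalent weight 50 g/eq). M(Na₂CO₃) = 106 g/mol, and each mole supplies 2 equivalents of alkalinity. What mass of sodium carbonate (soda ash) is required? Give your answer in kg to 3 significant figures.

Volume: 86,700 US gal × 3.785 L/gal = 328,160 L.
Alkalinity to add: (130 − 58) = 72 mg/L as CaCO₃ × 328,160 L = 23,630 g as CaCO₃.
Equivalents: 23,630 g ÷ 50 g/eq = 472.5 eq.
Each mole of Na₂CO₃ supplies 2 eq, so 472.5 / 2 = 236.3 mol.
Mass: 236.3 mol × 106 g/mol = 25,050 g.

25.0 kg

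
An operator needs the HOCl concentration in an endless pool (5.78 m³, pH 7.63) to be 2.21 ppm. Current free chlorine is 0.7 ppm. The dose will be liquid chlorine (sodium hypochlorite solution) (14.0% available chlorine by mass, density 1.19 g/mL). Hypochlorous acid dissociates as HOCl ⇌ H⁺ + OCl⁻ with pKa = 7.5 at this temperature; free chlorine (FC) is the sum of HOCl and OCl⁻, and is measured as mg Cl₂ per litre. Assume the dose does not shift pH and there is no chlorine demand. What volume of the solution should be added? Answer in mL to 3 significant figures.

156 mL

Volume: 5.78 m³ = 5,780 L.
[OCl⁻]/[HOCl] = 10^(pH − pKa) = 10^(7.63 − 7.5) = 1.349; fraction as HOCl = 1/(1 + 1.349) = 0.4257.
Free chlorine required for 2.21 ppm HOCl: 2.21 / 0.4257 = 5.191 ppm.
FC to add: 5.191 − 0.7 = 4.491 mg/L as Cl₂.
Cl₂ equivalent: 4.491 mg/L × 5,780 L = 25.96 g.
Product at 14.0% available Cl: 25.96 / 0.14 = 185.4 g.
Volume: 185.4 g ÷ 1.19 g/mL = 155.8 mL.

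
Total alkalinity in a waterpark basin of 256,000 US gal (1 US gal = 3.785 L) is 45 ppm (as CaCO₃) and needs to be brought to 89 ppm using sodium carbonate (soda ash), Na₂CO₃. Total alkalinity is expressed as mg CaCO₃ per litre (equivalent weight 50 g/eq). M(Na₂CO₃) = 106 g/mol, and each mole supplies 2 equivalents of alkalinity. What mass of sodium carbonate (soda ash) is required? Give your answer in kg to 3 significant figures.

45.2 kg

Volume: 256,000 US gal × 3.785 L/gal = 968,960 L.
Alkalinity to add: (89 − 45) = 44 mg/L as CaCO₃ × 968,960 L = 42,630 g as CaCO₃.
Equivalents: 42,630 g ÷ 50 g/eq = 852.7 eq.
Each mole of Na₂CO₃ supplies 2 eq, so 852.7 / 2 = 426.3 mol.
Mass: 426.3 mol × 106 g/mol = 45,190 g.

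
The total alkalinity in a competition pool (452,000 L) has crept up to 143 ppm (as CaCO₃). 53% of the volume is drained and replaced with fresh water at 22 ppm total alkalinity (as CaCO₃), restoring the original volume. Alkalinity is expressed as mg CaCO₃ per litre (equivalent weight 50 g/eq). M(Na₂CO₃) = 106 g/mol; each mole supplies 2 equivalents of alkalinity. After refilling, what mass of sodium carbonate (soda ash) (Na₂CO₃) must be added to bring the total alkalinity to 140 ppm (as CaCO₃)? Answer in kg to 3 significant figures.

After draining 53% and refilling: 143 × 0.47 + 22 × 0.53 = 78.87 ppm.
Deficit to target: 140 − 78.87 = 61.13 mg/L.
As CaCO₃: 61.13 mg/L × 452,000 L = 27,630 g; ÷ 50 g/eq ÷ 2 = 276.3 mol Na₂CO₃.
Mass: 276.3 × 106 = 29,290 g.

29.3 kg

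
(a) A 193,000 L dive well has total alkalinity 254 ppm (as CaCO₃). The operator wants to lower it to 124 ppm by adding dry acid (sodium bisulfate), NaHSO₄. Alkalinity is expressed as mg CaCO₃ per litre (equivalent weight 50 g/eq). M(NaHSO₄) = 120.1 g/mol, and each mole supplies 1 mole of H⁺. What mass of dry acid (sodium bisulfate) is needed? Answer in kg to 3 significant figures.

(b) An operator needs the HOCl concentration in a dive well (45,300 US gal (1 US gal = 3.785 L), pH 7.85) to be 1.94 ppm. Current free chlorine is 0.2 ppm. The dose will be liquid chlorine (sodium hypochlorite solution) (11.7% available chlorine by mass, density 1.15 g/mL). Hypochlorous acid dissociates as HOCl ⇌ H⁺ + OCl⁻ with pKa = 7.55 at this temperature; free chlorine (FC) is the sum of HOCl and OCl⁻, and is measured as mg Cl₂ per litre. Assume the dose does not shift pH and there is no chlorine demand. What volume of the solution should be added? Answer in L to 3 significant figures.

(a) 60.3 kg; (b) 7.15 L

(a) Alkalinity to neutralize: (254 − 124) = 130 mg/L as CaCO₃ × 193,000 L = 25,090 g as CaCO₃.
(a) Equivalents of H⁺ required: 25,090 ÷ 50 g/eq = 501.8 eq = 501.8 mol NaHSO₄.
(a) Mass of NaHSO₄: 501.8 × 120.1 = 60,270 g.

(b) Volume: 45,300 US gal × 3.785 L/gal = 171,460 L.
(b) [OCl⁻]/[HOCl] = 10^(pH − pKa) = 10^(7.85 − 7.55) = 1.995; fraction as HOCl = 1/(1 + 1.995) = 0.3339.
(b) Free chlorine required for 1.94 ppm HOCl: 1.94 / 0.3339 = 5.811 ppm.
(b) FC to add: 5.811 − 0.2 = 5.611 mg/L as Cl₂.
(b) Cl₂ equivalent: 5.611 mg/L × 171,460 L = 962 g.
(b) Product at 11.7% available Cl: 962 / 0.117 = 8222 g.
(b) Volume: 8222 g ÷ 1.15 g/mL = 7150 mL.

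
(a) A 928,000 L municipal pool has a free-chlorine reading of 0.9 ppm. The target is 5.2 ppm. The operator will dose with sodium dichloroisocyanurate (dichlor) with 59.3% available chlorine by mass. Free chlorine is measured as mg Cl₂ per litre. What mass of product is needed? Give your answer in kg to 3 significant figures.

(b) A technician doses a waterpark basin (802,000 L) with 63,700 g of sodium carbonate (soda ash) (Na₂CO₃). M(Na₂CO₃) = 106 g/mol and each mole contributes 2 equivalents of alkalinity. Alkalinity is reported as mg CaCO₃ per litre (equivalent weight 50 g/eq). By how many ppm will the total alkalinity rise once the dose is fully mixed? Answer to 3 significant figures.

(a) 6.73 kg; (b) 74.9 ppm

(a) Chlorine deficit: 5.2 − 0.9 = 4.3 ppm = 4.3 mg/L as Cl₂.
(a) Cl₂ equivalent needed: 4.3 mg/L × 928,000 L = 3,990,000 mg = 3990 g.
(a) Product at 59.3% available chlorine: 3990 / 0.593 = 6729 g.

(b) Moles of Na₂CO₃: 63,700 g ÷ 106 g/mol = 600.9 mol → 1202 eq of alkalinity.
(b) As CaCO₃: 1202 eq × 50 g/eq = 60,090 g.
(b) Rise: 60,090 g / 802,000 L × 1000 = 74.93 mg/L.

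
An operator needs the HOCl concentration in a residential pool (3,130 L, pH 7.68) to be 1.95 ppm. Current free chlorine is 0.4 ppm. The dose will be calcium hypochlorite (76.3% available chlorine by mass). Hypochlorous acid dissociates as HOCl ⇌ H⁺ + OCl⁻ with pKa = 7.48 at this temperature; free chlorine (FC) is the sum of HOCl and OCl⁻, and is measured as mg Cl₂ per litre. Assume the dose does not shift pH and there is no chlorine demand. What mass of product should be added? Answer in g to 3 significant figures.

[OCl⁻]/[HOCl] = 10^(pH − pKa) = 10^(7.68 − 7.48) = 1.585; fraction as HOCl = 1/(1 + 1.585) = 0.3869.
Free chlorine required for 1.95 ppm HOCl: 1.95 / 0.3869 = 5.041 ppm.
FC to add: 5.041 − 0.4 = 4.641 mg/L as Cl₂.
Cl₂ equivalent: 4.641 mg/L × 3,130 L = 14.52 g.
Product at 76.3% available Cl: 14.52 / 0.763 = 19.04 g.

19.0 g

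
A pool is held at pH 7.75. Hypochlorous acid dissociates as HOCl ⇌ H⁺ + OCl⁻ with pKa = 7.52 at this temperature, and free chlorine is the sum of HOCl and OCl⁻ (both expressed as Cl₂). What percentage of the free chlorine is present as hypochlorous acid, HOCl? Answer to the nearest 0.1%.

[OCl⁻]/[HOCl] = 10^(pH − pKa) = 10^(7.75 − 7.52) = 10^0.23 = 1.698.
Fraction as HOCl = 1 / (1 + 1.698) = 0.3706.

37.1%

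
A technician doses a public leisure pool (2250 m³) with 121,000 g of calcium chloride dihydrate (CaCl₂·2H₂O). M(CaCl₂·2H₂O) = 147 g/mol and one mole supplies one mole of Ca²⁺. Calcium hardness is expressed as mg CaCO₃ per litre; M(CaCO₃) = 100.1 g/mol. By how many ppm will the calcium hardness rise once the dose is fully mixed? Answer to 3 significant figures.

Volume: 2250 m³ = 2,250,000 L.
Moles of Ca²⁺: 121,000 g ÷ 147 g/mol = 823.1 mol.
As CaCO₃: 823.1 mol × 100.1 g/mol = 82,400 g.
Rise: 82,400 g / 2,250,000 L × 1000 = 36.62 mg/L.

36.6 ppm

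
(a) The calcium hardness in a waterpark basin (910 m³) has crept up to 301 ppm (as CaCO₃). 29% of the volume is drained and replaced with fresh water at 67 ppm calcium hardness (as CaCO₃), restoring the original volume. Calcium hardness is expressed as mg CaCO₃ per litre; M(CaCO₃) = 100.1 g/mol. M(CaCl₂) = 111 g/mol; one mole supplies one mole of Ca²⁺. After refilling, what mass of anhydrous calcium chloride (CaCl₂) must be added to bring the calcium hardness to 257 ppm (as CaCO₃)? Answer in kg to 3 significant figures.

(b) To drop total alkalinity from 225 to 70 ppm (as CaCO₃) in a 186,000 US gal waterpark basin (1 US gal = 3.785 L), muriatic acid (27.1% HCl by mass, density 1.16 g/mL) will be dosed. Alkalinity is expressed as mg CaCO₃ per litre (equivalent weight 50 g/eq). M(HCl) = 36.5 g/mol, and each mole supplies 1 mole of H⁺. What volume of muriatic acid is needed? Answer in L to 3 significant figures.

(a) 24.1 kg; (b) 253 L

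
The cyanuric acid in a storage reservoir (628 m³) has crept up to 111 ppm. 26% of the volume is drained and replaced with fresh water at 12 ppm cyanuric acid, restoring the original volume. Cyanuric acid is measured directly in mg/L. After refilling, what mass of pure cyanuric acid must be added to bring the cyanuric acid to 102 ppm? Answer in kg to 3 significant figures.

Volume: 628 m³ = 628,000 L.
After draining 26% and refilling: 111 × 0.74 + 12 × 0.26 = 85.26 ppm.
Deficit to target: 102 − 85.26 = 16.74 mg/L.
Mass: 16.74 mg/L × 628,000 L = 10,510 g cyanuric acid.

10.5 kg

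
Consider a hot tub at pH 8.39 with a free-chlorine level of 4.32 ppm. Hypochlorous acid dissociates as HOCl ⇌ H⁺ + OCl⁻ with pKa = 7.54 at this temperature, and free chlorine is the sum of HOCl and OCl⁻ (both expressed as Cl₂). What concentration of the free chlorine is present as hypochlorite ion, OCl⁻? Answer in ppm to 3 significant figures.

3.79 ppm

[OCl⁻]/[HOCl] = 10^(pH − pKa) = 10^(8.39 − 7.54) = 10^0.85 = 7.079.
Fraction as HOCl = 1 / (1 + 7.079) = 0.1238.
OCl⁻ = (1 − 0.1238) × 4.32 ppm = 3.785 ppm.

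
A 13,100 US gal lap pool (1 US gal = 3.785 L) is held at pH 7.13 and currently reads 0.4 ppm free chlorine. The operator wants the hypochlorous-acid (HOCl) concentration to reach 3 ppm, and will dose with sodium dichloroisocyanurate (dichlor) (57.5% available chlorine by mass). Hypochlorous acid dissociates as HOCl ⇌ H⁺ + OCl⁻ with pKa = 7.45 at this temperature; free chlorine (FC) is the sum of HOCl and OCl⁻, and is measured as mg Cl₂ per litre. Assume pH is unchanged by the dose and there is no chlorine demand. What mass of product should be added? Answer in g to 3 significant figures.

348 g

Volume: 13,100 US gal × 3.785 L/gal = 49,584 L.
[OCl⁻]/[HOCl] = 10^(pH − pKa) = 10^(7.13 − 7.45) = 0.4786; fraction as HOCl = 1/(1 + 0.4786) = 0.6763.
Free chlorine required for 3 ppm HOCl: 3 / 0.6763 = 4.436 ppm.
FC to add: 4.436 − 0.4 = 4.036 mg/L as Cl₂.
Cl₂ equivalent: 4.036 mg/L × 49,584 L = 200.1 g.
Product at 57.5% available Cl: 200.1 / 0.575 = 348 g.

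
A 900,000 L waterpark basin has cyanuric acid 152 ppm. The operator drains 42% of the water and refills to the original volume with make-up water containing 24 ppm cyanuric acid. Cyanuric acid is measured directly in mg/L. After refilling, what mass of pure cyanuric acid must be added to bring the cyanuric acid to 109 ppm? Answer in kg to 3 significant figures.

9.68 kg

After draining 42% and refilling: 152 × 0.58 + 24 × 0.42 = 98.24 ppm.
Deficit to target: 109 − 98.24 = 10.76 mg/L.
Mass: 10.76 mg/L × 900,000 L = 9684 g cyanuric acid.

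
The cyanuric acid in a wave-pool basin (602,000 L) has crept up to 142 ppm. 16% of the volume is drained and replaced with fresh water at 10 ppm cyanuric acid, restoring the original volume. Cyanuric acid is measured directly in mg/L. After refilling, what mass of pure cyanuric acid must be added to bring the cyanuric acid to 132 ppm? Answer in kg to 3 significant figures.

6.69 kg

After draining 16% and refilling: 142 × 0.84 + 10 × 0.16 = 120.88 ppm.
Deficit to target: 132 − 120.88 = 11.12 mg/L.
Mass: 11.12 mg/L × 602,000 L = 6694 g cyanuric acid.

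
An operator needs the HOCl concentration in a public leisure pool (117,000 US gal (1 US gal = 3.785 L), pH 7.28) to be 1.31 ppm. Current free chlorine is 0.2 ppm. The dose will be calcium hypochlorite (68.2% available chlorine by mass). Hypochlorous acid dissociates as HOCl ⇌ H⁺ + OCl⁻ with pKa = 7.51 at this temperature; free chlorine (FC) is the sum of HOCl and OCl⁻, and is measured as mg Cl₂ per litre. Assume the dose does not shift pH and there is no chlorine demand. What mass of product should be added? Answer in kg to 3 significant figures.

1.22 kg

Volume: 117,000 US gal × 3.785 L/gal = 442,845 L.
[OCl⁻]/[HOCl] = 10^(pH − pKa) = 10^(7.28 − 7.51) = 0.5888; fraction as HOCl = 1/(1 + 0.5888) = 0.6294.
Free chlorine required for 1.31 ppm HOCl: 1.31 / 0.6294 = 2.081 ppm.
FC to add: 2.081 − 0.2 = 1.881 mg/L as Cl₂.
Cl₂ equivalent: 1.881 mg/L × 442,845 L = 833.2 g.
Product at 68.2% available Cl: 833.2 / 0.682 = 1222 g.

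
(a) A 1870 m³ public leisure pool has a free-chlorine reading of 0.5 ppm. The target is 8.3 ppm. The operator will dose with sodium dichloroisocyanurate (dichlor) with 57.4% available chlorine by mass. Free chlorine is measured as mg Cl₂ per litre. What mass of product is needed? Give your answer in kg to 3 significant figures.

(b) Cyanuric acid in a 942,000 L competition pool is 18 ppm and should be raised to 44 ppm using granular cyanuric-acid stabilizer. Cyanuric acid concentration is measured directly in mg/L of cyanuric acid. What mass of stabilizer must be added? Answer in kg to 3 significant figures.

(a) Volume: 1870 m³ = 1,870,000 L.
(a) Chlorine deficit: 8.3 − 0.5 = 7.8 ppm = 7.8 mg/L as Cl₂.
(a) Cl₂ equivalent needed: 7.8 mg/L × 1,870,000 L = 14,590,000 mg = 14,590 g.
(a) Product at 57.4% available chlorine: 14,590 / 0.574 = 25,410 g.

(b) CYA to add: (44 − 18) = 26 mg/L × 942,000 L = 24,490 g cyanuric acid.

(a) 25.4 kg; (b) 24.5 kg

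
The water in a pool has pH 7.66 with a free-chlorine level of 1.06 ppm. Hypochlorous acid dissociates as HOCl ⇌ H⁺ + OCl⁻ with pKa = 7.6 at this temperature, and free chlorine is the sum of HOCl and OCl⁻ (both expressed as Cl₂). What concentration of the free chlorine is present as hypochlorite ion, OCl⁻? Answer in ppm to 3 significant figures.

0.567 ppm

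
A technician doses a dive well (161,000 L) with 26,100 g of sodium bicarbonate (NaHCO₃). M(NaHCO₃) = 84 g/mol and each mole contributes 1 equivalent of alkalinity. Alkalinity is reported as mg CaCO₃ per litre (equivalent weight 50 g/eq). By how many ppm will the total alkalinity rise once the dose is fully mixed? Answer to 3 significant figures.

Moles of NaHCO₃: 26,100 g ÷ 84 g/mol = 310.7 mol → 310.7 eq of alkalinity.
As CaCO₃: 310.7 eq × 50 g/eq = 15,540 g.
Rise: 15,540 g / 161,000 L × 1000 = 96.5 mg/L.

96.5 ppm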